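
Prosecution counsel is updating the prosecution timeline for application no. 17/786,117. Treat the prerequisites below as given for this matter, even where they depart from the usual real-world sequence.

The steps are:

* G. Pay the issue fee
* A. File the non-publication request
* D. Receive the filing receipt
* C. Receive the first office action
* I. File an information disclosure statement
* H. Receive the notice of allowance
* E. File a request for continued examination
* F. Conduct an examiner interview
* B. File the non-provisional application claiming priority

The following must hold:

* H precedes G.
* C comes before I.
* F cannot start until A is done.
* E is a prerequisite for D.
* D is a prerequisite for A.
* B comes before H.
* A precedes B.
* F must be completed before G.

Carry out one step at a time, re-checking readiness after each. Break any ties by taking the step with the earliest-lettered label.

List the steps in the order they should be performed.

Nothing is required for C and E. C has the earlier label → C first.
Now E and I have their prerequisites met. E has the earlier label, so E next.
D now also ready, so the ready set is {D, I}; D has the earlier label → D.
A and I are both available; A has the earlier label → A.
B, F and I are all available; B has the earlier label → B.
Now F, H and I have their prerequisites met. F has the earlier label, so F next.
Ready: H and I. H has the earlier label → H.
G now also ready, so the ready set is {G, I}; G has the earlier label → G.
I is the only step now ready → I.

C, E, D, A, B, F, H, G, I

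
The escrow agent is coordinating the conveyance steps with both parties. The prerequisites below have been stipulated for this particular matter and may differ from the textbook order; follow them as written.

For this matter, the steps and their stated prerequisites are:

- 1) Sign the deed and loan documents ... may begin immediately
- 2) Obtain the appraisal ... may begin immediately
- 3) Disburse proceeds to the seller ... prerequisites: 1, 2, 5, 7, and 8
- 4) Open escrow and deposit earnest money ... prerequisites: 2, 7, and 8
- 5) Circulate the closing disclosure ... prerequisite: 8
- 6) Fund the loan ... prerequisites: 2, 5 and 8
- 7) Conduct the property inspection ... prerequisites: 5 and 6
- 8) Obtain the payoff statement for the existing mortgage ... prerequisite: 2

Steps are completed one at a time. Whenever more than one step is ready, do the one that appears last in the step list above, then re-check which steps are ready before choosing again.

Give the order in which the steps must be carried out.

Nothing is required for 2 and 1. 2 is listed later → 2 first.
8 and 1 are both available; 8 is listed later → 8.
Now 5 and 1 have their prerequisites met. 5 is listed later, so 5 next.
6 now also ready, so the ready set is {6, 1}; 6 is listed later → 6.
7 and 1 are both available; 7 is listed later → 7.
Ready: 4 and 1. 4 is listed later → 4.
That leaves 1 as the only ready step → 1.
3 needed 8, 7, 5, 2 and 1, now all done → 3.

2 8 5 6 7 4 1 3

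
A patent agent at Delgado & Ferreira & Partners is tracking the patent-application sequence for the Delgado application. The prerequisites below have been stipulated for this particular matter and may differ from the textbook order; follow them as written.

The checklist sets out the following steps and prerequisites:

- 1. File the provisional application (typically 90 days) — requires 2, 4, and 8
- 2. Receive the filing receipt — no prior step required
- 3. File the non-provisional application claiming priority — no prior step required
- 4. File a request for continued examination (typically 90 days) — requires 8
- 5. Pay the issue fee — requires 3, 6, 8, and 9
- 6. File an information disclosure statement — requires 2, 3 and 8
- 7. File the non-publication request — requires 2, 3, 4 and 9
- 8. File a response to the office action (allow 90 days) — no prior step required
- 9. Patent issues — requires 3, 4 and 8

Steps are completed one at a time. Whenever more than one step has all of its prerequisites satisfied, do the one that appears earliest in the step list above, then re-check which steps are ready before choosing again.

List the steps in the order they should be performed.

Nothing is required for 2, 3 and 8. 2 is listed earlier → 2 first.
3 and 8 are both available; 3 is listed earlier → 3.
Next only 8 has its prerequisites met → 8.
Ready: 4 and 6. 4 is listed earlier → 4.
1 and 9 now also ready, so the ready set is {1, 6, 9}; 1 is listed earlier → 1.
Ready: 6 and 9. 6 is listed earlier → 6.
9 needed 3, 4 and 8, now all done → 9.
Ready: 5 and 7. 5 is listed earlier → 5.
7 is the only step now ready → 7.

2, 3, 8, 4, 1, 6, 9, 5, 7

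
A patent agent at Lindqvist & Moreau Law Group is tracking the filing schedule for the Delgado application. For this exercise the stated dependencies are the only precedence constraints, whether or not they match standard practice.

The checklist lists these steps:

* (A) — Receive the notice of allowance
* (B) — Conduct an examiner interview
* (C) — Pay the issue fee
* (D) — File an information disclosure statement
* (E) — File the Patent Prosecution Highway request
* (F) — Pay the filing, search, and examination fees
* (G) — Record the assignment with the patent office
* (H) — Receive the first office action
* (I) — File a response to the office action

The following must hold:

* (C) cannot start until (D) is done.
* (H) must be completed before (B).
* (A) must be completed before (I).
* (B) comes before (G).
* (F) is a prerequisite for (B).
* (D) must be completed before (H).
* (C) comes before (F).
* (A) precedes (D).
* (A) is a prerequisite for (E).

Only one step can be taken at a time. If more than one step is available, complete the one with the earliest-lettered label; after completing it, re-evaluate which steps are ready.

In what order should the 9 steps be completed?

(A) → (D) → (C) → (E) → (F) → (H) → (B) → (G) → (I)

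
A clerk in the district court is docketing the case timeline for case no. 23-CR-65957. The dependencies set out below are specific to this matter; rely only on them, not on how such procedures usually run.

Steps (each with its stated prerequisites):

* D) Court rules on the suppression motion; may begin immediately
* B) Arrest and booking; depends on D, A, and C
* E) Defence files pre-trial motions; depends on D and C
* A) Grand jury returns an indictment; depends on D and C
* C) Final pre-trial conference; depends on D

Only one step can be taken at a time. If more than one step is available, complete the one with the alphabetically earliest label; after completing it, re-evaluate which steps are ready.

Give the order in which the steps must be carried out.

D, C, A, B, E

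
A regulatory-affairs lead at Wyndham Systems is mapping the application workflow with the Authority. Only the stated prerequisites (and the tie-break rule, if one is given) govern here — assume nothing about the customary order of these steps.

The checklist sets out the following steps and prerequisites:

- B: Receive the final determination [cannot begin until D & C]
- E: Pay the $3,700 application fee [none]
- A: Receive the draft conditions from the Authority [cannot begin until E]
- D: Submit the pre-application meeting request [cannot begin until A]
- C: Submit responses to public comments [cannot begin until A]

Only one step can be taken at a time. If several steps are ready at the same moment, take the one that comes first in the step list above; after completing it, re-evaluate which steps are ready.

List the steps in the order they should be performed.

E, A, D, C, B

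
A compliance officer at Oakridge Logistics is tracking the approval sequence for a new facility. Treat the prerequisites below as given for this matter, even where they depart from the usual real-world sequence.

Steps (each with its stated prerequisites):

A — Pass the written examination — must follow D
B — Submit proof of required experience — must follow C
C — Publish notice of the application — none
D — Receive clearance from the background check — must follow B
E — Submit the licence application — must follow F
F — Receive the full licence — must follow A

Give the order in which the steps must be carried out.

C B D A F E

Only C has no prerequisites, so it is first.
B is the only step now ready → B.
Next only D has its prerequisites met → D.
A is the only step now ready → A.
F is the only step now ready → F.
E is the only step now ready → E.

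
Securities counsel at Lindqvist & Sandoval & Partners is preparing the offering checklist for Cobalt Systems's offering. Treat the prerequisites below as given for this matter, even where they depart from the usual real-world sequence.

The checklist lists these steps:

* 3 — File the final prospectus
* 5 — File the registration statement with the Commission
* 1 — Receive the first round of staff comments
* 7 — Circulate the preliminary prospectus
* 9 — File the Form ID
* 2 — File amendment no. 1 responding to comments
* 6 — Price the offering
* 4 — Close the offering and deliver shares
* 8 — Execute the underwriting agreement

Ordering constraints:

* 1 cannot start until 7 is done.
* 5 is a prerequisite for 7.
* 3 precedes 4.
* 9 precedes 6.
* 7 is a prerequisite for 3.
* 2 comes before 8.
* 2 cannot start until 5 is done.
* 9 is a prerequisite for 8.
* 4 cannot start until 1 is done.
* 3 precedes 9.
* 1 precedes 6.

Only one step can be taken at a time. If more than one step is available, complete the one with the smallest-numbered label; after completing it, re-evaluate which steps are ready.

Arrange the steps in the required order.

5, 2, 7, 1, 3, 4, 9, 6, 8

5 is the only step with nothing outstanding, so it goes first.
Now 2 and 7 have their prerequisites met. 2 has the earlier label, so 2 next.
7 is the only step now ready → 7.
Now 1 and 3 have their prerequisites met. 1 has the earlier label, so 1 next.
Next only 3 has its prerequisites met → 3.
Ready: 4 and 9. 4 has the earlier label → 4.
9 is the only step now ready → 9.
Ready: 6 and 8. 6 has the earlier label → 6.
8 needed 2 and 9, now all done → 8.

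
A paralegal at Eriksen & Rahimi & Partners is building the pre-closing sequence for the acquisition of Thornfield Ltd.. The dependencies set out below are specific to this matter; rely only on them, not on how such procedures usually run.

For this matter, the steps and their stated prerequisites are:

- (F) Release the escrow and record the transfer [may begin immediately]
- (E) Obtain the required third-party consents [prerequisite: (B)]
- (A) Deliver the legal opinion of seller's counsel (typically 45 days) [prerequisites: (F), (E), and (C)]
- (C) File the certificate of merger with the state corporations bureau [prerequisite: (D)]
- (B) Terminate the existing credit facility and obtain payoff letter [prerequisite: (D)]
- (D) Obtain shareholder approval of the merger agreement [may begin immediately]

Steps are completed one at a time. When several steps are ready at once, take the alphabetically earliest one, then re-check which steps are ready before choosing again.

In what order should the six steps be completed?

(D) (B) (C) (E) (F) (A)

(D) and (F) have no prerequisites; (D) has the earlier label, so (D) is first.
Ready: (B), (C) and (F). (B) has the earlier label → (B).
(E) now also ready, so the ready set is {(C), (E), (F)}; (C) has the earlier label → (C).
Ready: (E) and (F). (E) has the earlier label → (E).
(F) is the only step now ready → (F).
(A) needed (C), (E) and (F), now all done → (A).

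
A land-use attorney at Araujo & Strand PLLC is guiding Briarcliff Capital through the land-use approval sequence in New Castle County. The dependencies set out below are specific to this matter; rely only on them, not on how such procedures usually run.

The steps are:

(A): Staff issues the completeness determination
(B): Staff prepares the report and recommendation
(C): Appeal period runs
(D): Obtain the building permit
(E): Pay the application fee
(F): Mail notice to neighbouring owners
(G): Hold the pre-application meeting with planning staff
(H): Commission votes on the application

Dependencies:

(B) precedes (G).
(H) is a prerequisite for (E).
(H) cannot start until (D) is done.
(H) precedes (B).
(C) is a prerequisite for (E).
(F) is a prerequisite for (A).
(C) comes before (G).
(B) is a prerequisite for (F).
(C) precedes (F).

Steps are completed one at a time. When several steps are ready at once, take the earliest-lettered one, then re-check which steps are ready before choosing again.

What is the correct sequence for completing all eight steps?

Nothing is required for (C) and (D). (C) has the earlier label → (C) first.
That leaves (D) as the only ready step → (D).
(H) needed (D), now all done → (H).
(B) and (E) are both available; (B) has the earlier label → (B).
Now (E), (F) and (G) have their prerequisites met. (E) has the earlier label, so (E) next.
Ready: (F) and (G). (F) has the earlier label → (F).
Now (A) and (G) have their prerequisites met. (A) has the earlier label, so (A) next.
Next only (G) has its prerequisites met → (G).

(C) → (D) → (H) → (B) → (E) → (F) → (A) → (G)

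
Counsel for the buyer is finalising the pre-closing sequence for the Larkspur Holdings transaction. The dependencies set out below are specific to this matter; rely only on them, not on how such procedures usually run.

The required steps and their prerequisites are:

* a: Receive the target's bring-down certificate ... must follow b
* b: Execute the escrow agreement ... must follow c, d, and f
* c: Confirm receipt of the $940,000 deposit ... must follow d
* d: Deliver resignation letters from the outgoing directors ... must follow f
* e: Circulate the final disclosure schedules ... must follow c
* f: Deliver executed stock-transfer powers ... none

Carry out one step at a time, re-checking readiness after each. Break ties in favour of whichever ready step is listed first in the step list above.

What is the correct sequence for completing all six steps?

Only f has no prerequisites, so it is first.
d needed f, now all done → d.
That leaves c as the only ready step → c.
Ready: b and e. b is listed earlier → b.
Ready: a and e. a is listed earlier → a.
e is the only step now ready → e.

f, d, c, b, a, e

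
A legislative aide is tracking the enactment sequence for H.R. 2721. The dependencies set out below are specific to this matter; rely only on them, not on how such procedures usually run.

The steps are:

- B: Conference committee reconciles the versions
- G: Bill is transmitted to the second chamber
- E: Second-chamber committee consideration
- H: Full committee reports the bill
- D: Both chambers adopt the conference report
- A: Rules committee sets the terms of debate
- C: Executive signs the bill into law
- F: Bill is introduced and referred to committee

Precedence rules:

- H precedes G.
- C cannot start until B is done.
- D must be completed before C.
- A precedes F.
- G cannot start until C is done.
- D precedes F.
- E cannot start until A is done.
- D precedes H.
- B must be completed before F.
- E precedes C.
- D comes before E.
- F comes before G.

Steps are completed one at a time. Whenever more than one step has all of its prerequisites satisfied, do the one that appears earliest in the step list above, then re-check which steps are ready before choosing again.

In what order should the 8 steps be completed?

B, D and A have no prerequisites; B is listed earlier, so B is first.
Now D and A have their prerequisites met. D is listed earlier, so D next.
Ready: H and A. H is listed earlier → H.
Next only A has its prerequisites met → A.
Ready: E and F. E is listed earlier → E.
C now also ready, so the ready set is {C, F}; C is listed earlier → C.
F is the only step now ready → F.
G needed H, C and F, now all done → G.

B D H A E C F G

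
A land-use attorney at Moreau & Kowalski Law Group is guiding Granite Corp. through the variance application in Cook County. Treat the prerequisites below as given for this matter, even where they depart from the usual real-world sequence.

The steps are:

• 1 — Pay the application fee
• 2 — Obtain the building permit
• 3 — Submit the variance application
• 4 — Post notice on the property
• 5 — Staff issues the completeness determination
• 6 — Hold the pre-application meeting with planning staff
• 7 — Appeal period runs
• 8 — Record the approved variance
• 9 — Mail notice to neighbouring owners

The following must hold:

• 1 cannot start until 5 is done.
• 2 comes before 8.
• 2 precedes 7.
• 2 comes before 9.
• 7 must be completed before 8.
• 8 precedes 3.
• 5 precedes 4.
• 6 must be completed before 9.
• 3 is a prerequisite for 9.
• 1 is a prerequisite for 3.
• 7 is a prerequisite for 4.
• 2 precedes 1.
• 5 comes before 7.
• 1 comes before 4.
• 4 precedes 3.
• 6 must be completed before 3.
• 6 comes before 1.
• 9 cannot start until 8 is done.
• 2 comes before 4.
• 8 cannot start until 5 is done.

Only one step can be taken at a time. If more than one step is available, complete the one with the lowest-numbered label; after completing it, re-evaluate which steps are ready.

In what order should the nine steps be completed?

Nothing is required for 2, 5 and 6. 2 has the earlier label → 2 first.
Ready: 5 and 6. 5 has the earlier label → 5.
7 now also ready, so the ready set is {6, 7}; 6 has the earlier label → 6.
1 now also ready, so the ready set is {1, 7}; 1 has the earlier label → 1.
7 needed 2 and 5, now all done → 7.
Ready: 4 and 8. 4 has the earlier label → 4.
8 needed 2, 5 and 7, now all done → 8.
3 is the only step now ready → 3.
9 needed 2, 3, 6 and 8, now all done → 9.

2, 5, 6, 1, 7, 4, 8, 3, 9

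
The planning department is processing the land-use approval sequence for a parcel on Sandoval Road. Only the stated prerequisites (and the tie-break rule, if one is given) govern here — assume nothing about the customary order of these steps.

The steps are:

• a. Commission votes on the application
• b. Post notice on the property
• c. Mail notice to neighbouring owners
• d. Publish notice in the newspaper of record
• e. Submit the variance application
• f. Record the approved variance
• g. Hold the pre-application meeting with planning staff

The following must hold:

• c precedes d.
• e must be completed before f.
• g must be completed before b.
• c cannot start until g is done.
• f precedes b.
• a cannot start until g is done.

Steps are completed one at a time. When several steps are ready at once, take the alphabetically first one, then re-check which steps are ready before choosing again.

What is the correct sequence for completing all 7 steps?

Nothing is required for e and g. e has the earlier label → e first.
f and g are both available; f has the earlier label → f.
g is the only step now ready → g.
Ready: a, b and c. a has the earlier label → a.
Now b and c have their prerequisites met. b has the earlier label, so b next.
That leaves c as the only ready step → c.
That leaves d as the only ready step → d.

e f g a b c d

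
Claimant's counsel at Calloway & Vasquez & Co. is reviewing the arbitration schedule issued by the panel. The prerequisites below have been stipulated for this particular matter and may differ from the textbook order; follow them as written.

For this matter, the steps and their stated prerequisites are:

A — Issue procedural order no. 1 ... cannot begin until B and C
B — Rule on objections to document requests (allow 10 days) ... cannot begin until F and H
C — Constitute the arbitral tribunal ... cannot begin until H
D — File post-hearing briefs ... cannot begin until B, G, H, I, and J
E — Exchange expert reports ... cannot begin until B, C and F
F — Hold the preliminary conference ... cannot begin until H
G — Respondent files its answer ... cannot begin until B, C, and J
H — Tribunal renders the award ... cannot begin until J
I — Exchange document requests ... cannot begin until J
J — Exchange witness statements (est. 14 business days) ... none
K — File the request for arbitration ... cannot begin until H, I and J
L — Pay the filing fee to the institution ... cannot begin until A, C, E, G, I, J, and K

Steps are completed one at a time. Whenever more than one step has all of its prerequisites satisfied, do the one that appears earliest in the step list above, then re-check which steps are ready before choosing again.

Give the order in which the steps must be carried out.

J H C F B A E G I D K L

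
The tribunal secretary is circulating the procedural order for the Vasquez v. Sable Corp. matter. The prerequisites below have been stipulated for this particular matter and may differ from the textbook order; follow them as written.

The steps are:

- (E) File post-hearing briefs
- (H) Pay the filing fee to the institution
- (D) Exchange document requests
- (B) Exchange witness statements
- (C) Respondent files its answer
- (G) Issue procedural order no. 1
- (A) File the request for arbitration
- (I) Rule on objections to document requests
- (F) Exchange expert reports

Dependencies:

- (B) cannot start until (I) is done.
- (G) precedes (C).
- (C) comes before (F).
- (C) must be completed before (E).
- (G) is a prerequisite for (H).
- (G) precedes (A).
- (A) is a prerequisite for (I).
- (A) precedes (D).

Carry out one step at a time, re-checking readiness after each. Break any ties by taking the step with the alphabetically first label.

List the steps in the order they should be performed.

(G), (A), (C), (D), (E), (F), (H), (I), (B)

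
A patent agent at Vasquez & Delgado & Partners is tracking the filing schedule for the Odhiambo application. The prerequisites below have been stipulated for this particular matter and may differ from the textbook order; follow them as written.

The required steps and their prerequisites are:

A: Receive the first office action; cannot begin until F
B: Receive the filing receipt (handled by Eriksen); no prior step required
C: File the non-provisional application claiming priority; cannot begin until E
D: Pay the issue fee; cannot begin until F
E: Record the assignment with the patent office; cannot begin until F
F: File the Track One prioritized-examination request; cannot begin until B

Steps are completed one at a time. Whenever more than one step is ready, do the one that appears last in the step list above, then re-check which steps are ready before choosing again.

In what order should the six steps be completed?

B, F, E, D, C, A

B has no prerequisites → B first.
Next only F has its prerequisites met → F.
E, D and A are all available; E is listed later → E.
D, C and A are all available; D is listed later → D.
C and A are both available; C is listed later → C.
That leaves A as the only ready step → A.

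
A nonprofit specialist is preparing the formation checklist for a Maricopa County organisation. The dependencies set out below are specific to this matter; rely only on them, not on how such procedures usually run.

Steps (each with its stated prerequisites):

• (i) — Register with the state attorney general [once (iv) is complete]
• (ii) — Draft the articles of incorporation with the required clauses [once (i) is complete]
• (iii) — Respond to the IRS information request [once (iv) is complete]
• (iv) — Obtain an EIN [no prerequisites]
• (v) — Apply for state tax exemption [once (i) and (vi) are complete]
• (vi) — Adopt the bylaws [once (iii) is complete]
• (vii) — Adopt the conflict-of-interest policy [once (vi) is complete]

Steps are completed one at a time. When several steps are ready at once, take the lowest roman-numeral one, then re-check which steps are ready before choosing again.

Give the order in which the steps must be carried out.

(iv) has no prerequisites → (iv) first.
Ready: (i) and (iii). (i) has the earlier label → (i).
(ii) now also ready, so the ready set is {(ii), (iii)}; (ii) has the earlier label → (ii).
That leaves (iii) as the only ready step → (iii).
(vi) needed (iii), now all done → (vi).
(v) and (vii) are both available; (v) has the earlier label → (v).
(vii) needed (vi), now all done → (vii).

(iv), (i), (ii), (iii), (vi), (v), (vii)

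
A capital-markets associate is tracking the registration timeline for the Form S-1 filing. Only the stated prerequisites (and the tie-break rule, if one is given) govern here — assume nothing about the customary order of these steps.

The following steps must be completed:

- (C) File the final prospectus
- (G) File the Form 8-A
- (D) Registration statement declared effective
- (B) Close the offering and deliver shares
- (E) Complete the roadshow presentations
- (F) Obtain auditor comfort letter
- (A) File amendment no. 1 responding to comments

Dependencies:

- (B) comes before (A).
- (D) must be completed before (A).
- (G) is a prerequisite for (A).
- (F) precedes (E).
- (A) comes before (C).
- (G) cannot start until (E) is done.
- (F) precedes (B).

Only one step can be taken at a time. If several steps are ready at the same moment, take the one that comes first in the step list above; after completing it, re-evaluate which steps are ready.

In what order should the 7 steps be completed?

(D) (F) (B) (E) (G) (A) (C)

(D) and (F) have no prerequisites; (D) is listed earlier, so (D) is first.
Next only (F) has its prerequisites met → (F).
Now (B) and (E) have their prerequisites met. (B) is listed earlier, so (B) next.
(E) is the only step now ready → (E).
That leaves (G) as the only ready step → (G).
(A) needed (G), (D) and (B), now all done → (A).
That leaves (C) as the only ready step → (C).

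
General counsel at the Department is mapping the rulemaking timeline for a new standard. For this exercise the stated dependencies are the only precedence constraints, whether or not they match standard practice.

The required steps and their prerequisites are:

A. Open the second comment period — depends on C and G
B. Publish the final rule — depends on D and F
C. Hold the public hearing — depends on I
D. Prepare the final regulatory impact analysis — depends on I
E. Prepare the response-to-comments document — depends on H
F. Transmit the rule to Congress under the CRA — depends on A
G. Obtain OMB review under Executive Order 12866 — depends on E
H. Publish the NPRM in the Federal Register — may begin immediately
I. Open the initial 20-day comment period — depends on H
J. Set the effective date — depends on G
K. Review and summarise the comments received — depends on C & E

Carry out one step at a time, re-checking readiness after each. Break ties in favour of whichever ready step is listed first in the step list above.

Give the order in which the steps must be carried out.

H → E → G → I → C → A → D → F → B → J → K

Only H has no prerequisites, so it is first.
Now E and I have their prerequisites met. E is listed earlier, so E next.
Now G and I have their prerequisites met. G is listed earlier, so G next.
Ready: I and J. I is listed earlier → I.
Ready: C, D and J. C is listed earlier → C.
Ready: A, D, J and K. A is listed earlier → A.
D, F, J and K are all available; D is listed earlier → D.
F, J and K are all available; F is listed earlier → F.
B now also ready, so the ready set is {B, J, K}; B is listed earlier → B.
J and K are both available; J is listed earlier → J.
K needed C and E, now all done → K.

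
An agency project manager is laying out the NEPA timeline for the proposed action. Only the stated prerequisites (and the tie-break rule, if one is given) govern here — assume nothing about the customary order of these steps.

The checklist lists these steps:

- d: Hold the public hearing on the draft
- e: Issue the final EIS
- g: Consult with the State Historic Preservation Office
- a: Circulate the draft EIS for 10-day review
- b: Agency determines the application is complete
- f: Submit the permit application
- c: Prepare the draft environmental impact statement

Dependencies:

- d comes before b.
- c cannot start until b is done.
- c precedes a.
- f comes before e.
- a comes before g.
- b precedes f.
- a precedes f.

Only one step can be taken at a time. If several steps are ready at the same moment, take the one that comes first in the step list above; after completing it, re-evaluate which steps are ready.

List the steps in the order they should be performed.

d, b, c, a, g, f, e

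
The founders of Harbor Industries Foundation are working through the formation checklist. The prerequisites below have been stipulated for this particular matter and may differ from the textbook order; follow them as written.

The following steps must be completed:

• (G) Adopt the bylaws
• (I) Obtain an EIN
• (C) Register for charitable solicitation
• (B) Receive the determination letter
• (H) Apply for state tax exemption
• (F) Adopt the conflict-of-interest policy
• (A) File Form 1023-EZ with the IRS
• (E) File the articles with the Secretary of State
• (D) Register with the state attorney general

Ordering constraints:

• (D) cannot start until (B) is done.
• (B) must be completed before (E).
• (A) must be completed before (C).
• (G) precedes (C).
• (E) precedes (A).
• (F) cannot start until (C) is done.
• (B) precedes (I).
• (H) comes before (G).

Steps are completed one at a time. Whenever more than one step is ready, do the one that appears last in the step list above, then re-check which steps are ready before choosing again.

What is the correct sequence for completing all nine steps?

Nothing is required for (H) and (B). (H) is listed later → (H) first.
(B) and (G) are both available; (B) is listed later → (B).
Ready: (D), (E), (I) and (G). (D) is listed later → (D).
Now (E), (I) and (G) have their prerequisites met. (E) is listed later, so (E) next.
(A), (I) and (G) are all available; (A) is listed later → (A).
Now (I) and (G) have their prerequisites met. (I) is listed later, so (I) next.
Next only (G) has its prerequisites met → (G).
(C) needed (A) and (G), now all done → (C).
(F) needed (C), now all done → (F).

(H) → (B) → (D) → (E) → (A) → (I) → (G) → (C) → (F)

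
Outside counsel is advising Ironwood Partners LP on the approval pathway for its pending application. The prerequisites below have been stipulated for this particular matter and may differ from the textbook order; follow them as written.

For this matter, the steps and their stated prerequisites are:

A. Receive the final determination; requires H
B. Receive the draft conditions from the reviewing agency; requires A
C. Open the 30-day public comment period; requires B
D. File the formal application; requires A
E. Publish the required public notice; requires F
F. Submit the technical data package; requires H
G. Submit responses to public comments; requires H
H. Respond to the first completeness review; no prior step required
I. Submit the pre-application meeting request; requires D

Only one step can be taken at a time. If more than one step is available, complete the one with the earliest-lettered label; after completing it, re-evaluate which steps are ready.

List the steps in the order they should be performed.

H is the only step with nothing outstanding, so it goes first.
A, F and G are all available; A has the earlier label → A.
B and D now also ready, so the ready set is {B, D, F, G}; B has the earlier label → B.
Ready: C, D, F and G. C has the earlier label → C.
Ready: D, F and G. D has the earlier label → D.
Ready: F, G and I. F has the earlier label → F.
E now also ready, so the ready set is {E, G, I}; E has the earlier label → E.
G and I are both available; G has the earlier label → G.
I needed D, now all done → I.

H A B C D F E G I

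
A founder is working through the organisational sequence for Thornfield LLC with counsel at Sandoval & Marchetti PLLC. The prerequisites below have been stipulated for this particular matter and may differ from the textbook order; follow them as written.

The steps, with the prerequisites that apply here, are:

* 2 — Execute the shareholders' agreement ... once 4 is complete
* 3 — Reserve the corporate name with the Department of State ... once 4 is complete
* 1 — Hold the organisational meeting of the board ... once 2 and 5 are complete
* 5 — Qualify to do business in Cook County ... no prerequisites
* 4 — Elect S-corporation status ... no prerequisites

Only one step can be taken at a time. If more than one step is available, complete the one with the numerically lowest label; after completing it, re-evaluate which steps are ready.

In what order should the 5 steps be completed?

4 → 2 → 3 → 5 → 1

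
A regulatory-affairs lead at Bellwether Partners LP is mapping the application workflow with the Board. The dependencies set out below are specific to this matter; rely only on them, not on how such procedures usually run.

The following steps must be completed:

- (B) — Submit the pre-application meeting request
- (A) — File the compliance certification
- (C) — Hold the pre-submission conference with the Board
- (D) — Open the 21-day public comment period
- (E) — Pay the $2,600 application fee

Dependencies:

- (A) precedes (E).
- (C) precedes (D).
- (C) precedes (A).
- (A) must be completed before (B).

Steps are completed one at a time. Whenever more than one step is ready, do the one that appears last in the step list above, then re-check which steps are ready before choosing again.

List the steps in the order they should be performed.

Only (C) has no prerequisites, so it is first.
(D) and (A) are both available; (D) is listed later → (D).
That leaves (A) as the only ready step → (A).
Ready: (E) and (B). (E) is listed later → (E).
Next only (B) has its prerequisites met → (B).

(C) → (D) → (A) → (E) → (B)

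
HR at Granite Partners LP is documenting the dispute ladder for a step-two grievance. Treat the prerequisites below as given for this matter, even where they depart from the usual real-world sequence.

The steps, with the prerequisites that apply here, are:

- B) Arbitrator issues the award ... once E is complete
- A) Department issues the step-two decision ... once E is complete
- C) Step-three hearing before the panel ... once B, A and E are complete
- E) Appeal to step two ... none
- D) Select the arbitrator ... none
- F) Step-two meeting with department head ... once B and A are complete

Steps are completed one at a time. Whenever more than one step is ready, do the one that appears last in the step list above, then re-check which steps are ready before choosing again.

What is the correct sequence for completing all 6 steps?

D → E → A → B → F → C

Nothing is required for D and E. D is listed later → D first.
E is the only step now ready → E.
A and B are both available; A is listed later → A.
B needed E, now all done → B.
Now F and C have their prerequisites met. F is listed later, so F next.
Next only C has its prerequisites met → C.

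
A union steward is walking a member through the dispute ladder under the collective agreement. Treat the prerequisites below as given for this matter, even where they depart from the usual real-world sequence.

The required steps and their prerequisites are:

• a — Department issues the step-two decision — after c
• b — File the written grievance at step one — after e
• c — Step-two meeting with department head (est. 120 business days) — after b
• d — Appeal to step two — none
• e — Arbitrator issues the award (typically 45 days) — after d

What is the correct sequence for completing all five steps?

Only d has no prerequisites, so it is first.
e needed d, now all done → e.
b needed e, now all done → b.
That leaves c as the only ready step → c.
a needed c, now all done → a.

d, e, b, c, a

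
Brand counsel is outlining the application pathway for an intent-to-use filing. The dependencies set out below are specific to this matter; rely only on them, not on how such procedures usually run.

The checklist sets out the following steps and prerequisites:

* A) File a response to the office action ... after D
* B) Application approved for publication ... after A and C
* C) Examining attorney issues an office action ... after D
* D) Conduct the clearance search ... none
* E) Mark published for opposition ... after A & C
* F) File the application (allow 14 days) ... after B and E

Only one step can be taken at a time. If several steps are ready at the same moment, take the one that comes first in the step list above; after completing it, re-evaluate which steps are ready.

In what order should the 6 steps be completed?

D has no prerequisites → D first.
Ready: A and C. A is listed earlier → A.
C needed D, now all done → C.
B and E are both available; B is listed earlier → B.
E needed A and C, now all done → E.
Next only F has its prerequisites met → F.

D, A, C, B, E, F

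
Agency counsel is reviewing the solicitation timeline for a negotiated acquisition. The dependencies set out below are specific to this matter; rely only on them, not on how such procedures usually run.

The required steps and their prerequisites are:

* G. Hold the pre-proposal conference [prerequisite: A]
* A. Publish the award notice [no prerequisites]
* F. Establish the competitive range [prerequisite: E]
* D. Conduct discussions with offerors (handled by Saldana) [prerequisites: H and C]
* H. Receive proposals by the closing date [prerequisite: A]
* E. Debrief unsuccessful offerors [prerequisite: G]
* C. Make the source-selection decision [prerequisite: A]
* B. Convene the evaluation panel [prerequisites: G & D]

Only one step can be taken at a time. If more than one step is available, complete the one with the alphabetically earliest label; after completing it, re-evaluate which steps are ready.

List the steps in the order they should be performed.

A has no prerequisites → A first.
C, G and H are all available; C has the earlier label → C.
Ready: G and H. G has the earlier label → G.
E and H are both available; E has the earlier label → E.
F now also ready, so the ready set is {F, H}; F has the earlier label → F.
Next only H has its prerequisites met → H.
D needed C and H, now all done → D.
B needed D and G, now all done → B.

A → C → G → E → F → H → D → B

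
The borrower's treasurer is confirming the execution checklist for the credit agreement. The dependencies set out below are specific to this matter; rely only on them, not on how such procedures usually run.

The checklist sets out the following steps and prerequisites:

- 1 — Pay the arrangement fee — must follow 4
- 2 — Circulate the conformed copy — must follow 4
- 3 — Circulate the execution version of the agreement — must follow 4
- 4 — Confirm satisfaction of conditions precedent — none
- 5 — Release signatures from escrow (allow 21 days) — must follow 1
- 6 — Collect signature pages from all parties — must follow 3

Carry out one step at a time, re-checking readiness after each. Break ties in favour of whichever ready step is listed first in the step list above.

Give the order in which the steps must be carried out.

4, 1, 2, 3, 5, 6

4 is the only step with nothing outstanding, so it goes first.
Now 1, 2 and 3 have their prerequisites met. 1 is listed earlier, so 1 next.
Ready: 2, 3 and 5. 2 is listed earlier → 2.
3 and 5 are both available; 3 is listed earlier → 3.
5 and 6 are both available; 5 is listed earlier → 5.
6 is the only step now ready → 6.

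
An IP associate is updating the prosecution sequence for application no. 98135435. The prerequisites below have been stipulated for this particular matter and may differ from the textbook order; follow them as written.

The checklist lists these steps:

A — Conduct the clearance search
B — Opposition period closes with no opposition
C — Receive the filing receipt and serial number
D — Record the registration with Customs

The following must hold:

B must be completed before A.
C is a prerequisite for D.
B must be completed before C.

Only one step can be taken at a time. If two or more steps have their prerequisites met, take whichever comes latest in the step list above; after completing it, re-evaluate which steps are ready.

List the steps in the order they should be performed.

B is the only step with nothing outstanding, so it goes first.
C and A are both available; C is listed later → C.
D and A are both available; D is listed later → D.
A is the only step now ready → A.

B, C, D, A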